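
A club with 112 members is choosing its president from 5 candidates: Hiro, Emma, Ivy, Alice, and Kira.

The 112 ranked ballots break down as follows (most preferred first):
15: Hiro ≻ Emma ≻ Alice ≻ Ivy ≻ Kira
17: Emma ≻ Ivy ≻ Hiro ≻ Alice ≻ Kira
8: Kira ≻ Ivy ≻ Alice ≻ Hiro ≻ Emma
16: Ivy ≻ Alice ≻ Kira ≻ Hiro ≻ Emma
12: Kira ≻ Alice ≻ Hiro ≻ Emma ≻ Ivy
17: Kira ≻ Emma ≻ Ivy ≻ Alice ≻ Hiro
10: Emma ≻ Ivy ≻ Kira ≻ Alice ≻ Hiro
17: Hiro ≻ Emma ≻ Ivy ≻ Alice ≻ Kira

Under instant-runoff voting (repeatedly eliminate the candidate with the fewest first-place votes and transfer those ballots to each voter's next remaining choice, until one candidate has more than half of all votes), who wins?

Round 1: Hiro 32, Emma 27, Ivy 16, Alice 0, Kira 37. Alice eliminated.
Round 2: Hiro 32, Emma 27, Ivy 16, Kira 37. Ivy eliminated.
Round 3: Hiro 32, Emma 27, Kira 53. Emma eliminated.
Round 4: Hiro 49, Kira 63. Kira has a majority (≥57).

Kira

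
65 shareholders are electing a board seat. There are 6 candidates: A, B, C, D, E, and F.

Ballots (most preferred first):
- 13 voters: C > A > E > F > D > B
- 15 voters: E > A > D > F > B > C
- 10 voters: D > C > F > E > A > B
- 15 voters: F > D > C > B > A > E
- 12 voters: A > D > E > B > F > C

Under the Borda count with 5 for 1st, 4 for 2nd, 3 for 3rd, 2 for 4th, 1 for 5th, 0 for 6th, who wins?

A: 13×4 + 15×4 + 10×1 + 15×1 + 12×5 = 197
B: 13×0 + 15×1 + 10×0 + 15×2 + 12×2 = 69
C: 13×5 + 15×0 + 10×4 + 15×3 + 12×0 = 150
D: 13×1 + 15×3 + 10×5 + 15×4 + 12×4 = 216
E: 13×3 + 15×5 + 10×2 + 15×0 + 12×3 = 170
F: 13×2 + 15×2 + 10×3 + 15×5 + 12×1 = 173

D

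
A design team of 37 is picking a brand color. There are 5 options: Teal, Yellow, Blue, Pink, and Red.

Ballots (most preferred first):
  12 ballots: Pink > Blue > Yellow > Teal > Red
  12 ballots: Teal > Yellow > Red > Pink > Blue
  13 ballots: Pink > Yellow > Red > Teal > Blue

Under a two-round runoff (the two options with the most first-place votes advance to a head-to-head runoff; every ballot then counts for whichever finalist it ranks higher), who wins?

Pink

Round 1 first-place votes: Teal 12, Yellow 0, Blue 0, Pink 25, Red 0. Pink and Teal advance.
Runoff: Pink is ranked above Teal on 25 ballots, Teal above Pink on 12.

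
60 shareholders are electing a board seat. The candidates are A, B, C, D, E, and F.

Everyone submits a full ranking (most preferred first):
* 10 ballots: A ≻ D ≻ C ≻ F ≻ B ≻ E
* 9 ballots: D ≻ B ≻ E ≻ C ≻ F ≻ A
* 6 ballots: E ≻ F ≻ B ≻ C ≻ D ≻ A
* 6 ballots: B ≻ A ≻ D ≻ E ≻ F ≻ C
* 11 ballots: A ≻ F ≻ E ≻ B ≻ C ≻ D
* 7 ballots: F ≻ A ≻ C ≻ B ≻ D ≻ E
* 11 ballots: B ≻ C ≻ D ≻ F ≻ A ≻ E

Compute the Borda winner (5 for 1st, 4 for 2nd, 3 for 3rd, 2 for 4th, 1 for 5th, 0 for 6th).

A: 10×5 + 9×0 + 6×0 + 6×4 + 11×5 + 7×4 + 11×1 = 168
B: 10×1 + 9×4 + 6×3 + 6×5 + 11×2 + 7×2 + 11×5 = 185
C: 10×3 + 9×2 + 6×2 + 6×0 + 11×1 + 7×3 + 11×4 = 136
D: 10×4 + 9×5 + 6×1 + 6×3 + 11×0 + 7×1 + 11×3 = 149
E: 10×0 + 9×3 + 6×5 + 6×2 + 11×3 + 7×0 + 11×0 = 102
F: 10×2 + 9×1 + 6×4 + 6×1 + 11×4 + 7×5 + 11×2 = 160

B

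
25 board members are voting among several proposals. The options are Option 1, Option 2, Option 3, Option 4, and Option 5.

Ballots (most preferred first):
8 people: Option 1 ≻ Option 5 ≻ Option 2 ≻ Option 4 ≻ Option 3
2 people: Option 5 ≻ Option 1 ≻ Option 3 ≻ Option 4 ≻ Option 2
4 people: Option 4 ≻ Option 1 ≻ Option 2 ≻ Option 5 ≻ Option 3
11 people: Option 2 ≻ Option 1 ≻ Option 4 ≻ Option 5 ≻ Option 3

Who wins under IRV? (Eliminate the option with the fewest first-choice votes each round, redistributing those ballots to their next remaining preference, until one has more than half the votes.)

Round 1: Option 1 8, Option 2 11, Option 3 0, Option 4 4, Option 5 2. Option 3 eliminated.
Round 2: Option 1 8, Option 2 11, Option 4 4, Option 5 2. Option 5 eliminated.
Round 3: Option 1 10, Option 2 11, Option 4 4. Option 4 eliminated.
Round 4: Option 1 14, Option 2 11. Option 1 has a majority (≥13).

Option 1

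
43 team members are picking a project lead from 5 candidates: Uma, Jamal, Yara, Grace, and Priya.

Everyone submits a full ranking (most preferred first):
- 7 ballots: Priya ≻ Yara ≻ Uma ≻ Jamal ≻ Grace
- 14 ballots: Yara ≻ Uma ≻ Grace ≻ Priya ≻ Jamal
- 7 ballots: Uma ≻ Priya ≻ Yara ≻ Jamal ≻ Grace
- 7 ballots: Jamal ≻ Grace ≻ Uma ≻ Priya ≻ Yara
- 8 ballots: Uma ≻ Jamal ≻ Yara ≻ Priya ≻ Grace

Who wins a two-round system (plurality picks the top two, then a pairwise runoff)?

Uma

Round 1 first-place votes: Uma 15, Jamal 7, Yara 14, Grace 0, Priya 7. Uma and Yara advance.
Runoff: Uma is ranked above Yara on 22 ballots, Yara above Uma on 21.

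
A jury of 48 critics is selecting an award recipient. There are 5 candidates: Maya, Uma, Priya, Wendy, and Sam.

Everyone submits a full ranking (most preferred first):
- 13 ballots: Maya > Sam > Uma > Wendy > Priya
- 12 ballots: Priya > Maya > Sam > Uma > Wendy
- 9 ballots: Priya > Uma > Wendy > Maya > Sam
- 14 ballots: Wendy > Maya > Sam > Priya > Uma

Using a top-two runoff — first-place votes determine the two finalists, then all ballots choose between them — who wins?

Round 1 first-place votes: Maya 13, Uma 0, Priya 21, Wendy 14, Sam 0. Priya and Wendy advance.
Runoff: Priya is ranked above Wendy on 21 ballots, Wendy above Priya on 27.

Wendy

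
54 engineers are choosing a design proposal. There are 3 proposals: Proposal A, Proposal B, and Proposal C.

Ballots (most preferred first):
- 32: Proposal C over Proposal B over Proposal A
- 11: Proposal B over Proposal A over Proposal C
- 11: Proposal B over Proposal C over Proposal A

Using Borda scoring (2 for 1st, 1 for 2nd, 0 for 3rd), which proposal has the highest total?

Proposal B

Proposal A: 32×0 + 11×1 + 11×0 = 11
Proposal B: 32×1 + 11×2 + 11×2 = 76
Proposal C: 32×2 + 11×0 + 11×1 = 75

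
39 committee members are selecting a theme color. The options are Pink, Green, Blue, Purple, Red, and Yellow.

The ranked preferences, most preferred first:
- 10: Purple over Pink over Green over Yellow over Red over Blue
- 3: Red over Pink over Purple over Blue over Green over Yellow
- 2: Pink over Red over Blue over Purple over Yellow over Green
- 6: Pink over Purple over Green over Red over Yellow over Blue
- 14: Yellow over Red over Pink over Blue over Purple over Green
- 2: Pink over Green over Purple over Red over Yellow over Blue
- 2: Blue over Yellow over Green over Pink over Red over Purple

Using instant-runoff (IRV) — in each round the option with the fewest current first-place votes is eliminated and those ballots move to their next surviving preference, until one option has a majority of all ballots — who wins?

Round 1: Pink 10, Green 0, Blue 2, Purple 10, Red 3, Yellow 14. Green eliminated.
Round 2: Pink 10, Blue 2, Purple 10, Red 3, Yellow 14. Blue eliminated.
Round 3: Pink 10, Purple 10, Red 3, Yellow 16. Red eliminated.
Round 4: Pink 13, Purple 10, Yellow 16. Purple eliminated.
Round 5: Pink 23, Yellow 16. Pink has a majority (≥20).

Pink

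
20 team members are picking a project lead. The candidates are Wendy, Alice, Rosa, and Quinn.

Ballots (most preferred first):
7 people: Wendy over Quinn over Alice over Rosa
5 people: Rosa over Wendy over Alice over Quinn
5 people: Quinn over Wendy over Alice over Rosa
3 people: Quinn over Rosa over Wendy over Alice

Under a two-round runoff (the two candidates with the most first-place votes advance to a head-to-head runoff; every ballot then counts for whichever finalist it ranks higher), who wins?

Round 1 first-place votes: Wendy 7, Alice 0, Rosa 5, Quinn 8. Quinn and Wendy advance.
Runoff: Quinn is ranked above Wendy on 8 ballots, Wendy above Quinn on 12.

Wendy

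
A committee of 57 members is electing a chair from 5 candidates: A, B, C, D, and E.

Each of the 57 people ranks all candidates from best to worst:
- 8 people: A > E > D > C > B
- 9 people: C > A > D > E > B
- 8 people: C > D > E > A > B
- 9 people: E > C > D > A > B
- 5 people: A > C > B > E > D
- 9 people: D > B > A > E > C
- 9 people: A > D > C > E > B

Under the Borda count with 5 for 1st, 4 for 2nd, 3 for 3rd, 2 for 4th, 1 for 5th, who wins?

A: 8×5 + 9×4 + 8×2 + 9×2 + 5×5 + 9×3 + 9×5 = 207
B: 8×1 + 9×1 + 8×1 + 9×1 + 5×3 + 9×4 + 9×1 = 94
C: 8×2 + 9×5 + 8×5 + 9×4 + 5×4 + 9×1 + 9×3 = 193
D: 8×3 + 9×3 + 8×4 + 9×3 + 5×1 + 9×5 + 9×4 = 196
E: 8×4 + 9×2 + 8×3 + 9×5 + 5×2 + 9×2 + 9×2 = 165

A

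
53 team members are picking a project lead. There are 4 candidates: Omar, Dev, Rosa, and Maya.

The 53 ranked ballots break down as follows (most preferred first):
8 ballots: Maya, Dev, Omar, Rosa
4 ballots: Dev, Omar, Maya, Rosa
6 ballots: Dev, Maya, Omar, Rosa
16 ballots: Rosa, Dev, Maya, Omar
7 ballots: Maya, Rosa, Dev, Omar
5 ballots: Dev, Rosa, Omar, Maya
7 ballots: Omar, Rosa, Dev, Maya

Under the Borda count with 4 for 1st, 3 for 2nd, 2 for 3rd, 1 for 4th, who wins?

Dev

Omar: 8×2 + 4×3 + 6×2 + 16×1 + 7×1 + 5×2 + 7×4 = 101
Dev: 8×3 + 4×4 + 6×4 + 16×3 + 7×2 + 5×4 + 7×2 = 160
Rosa: 8×1 + 4×1 + 6×1 + 16×4 + 7×3 + 5×3 + 7×3 = 139
Maya: 8×4 + 4×2 + 6×3 + 16×2 + 7×4 + 5×1 + 7×1 = 130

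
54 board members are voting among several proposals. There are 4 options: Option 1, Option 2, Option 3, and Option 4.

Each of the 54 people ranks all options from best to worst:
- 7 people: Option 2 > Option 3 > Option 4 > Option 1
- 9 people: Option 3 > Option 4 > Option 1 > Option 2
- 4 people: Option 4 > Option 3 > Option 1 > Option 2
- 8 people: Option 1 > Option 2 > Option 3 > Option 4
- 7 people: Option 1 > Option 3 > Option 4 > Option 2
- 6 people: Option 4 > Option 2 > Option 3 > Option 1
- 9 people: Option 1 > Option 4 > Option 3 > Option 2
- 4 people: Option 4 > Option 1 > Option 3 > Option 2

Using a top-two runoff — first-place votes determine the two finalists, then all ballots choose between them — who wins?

Round 1 first-place votes: Option 1 24, Option 2 7, Option 3 9, Option 4 14. Option 1 and Option 4 advance.
Runoff: Option 1 is ranked above Option 4 on 24 ballots, Option 4 above Option 1 on 30.

Option 4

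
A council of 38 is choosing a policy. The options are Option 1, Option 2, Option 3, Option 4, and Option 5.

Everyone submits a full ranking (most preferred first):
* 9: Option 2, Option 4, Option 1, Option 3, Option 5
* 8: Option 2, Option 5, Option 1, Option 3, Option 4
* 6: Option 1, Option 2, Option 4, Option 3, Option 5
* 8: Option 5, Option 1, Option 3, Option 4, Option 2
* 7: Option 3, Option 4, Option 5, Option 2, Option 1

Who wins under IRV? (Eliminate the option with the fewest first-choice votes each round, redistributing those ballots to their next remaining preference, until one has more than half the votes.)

Option 2

Round 1: Option 1 6, Option 2 17, Option 3 7, Option 4 0, Option 5 8. Option 4 eliminated.
Round 2: Option 1 6, Option 2 17, Option 3 7, Option 5 8. Option 1 eliminated.
Round 3: Option 2 23, Option 3 7, Option 5 8. Option 2 has a majority (≥20).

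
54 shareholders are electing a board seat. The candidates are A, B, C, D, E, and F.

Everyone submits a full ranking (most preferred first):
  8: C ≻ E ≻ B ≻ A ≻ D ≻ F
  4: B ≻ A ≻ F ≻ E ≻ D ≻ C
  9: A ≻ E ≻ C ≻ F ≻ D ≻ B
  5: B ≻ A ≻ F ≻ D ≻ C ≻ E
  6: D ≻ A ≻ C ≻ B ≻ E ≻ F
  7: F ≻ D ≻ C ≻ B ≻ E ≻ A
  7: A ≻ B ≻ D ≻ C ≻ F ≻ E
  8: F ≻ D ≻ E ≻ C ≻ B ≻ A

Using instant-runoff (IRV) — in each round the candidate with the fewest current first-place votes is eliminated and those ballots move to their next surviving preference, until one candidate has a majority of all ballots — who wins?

Round 1: A 16, B 9, C 8, D 6, E 0, F 15. E eliminated.
Round 2: A 16, B 9, C 8, D 6, F 15. D eliminated.
Round 3: A 22, B 9, C 8, F 15. C eliminated.
Round 4: A 22, B 17, F 15. F eliminated.
Round 5: A 22, B 32. B has a majority (≥28).

B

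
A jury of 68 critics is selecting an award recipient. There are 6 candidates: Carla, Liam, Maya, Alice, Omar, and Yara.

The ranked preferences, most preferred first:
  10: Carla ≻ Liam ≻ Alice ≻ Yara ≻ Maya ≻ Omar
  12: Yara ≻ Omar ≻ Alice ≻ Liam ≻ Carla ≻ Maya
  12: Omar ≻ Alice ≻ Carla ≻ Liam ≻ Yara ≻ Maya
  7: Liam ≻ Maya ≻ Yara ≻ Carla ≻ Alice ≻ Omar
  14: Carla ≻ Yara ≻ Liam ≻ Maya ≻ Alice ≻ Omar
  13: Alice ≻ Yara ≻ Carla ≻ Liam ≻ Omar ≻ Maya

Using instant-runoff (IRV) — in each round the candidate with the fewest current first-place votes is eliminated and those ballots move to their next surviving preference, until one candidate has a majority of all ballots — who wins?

Alice

Round 1: Carla 24, Liam 7, Maya 0, Alice 13, Omar 12, Yara 12. Maya eliminated.
Round 2: Carla 24, Liam 7, Alice 13, Omar 12, Yara 12. Liam eliminated.
Round 3: Carla 24, Alice 13, Omar 12, Yara 19. Omar eliminated.
Round 4: Carla 24, Alice 25, Yara 19. Yara eliminated.
Round 5: Carla 31, Alice 37. Alice has a majority (≥35).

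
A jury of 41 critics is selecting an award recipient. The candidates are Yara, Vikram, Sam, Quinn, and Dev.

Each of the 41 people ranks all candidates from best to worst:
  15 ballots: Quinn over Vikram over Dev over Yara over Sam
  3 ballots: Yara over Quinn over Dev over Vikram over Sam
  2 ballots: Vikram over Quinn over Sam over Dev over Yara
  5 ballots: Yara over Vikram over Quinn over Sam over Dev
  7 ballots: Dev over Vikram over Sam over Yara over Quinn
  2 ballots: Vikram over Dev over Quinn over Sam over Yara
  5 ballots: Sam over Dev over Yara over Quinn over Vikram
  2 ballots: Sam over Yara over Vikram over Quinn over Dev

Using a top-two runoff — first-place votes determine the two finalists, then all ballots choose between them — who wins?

Yara

Round 1 first-place votes: Yara 8, Vikram 4, Sam 7, Quinn 15, Dev 7. Quinn and Yara advance.
Runoff: Quinn is ranked above Yara on 19 ballots, Yara above Quinn on 22.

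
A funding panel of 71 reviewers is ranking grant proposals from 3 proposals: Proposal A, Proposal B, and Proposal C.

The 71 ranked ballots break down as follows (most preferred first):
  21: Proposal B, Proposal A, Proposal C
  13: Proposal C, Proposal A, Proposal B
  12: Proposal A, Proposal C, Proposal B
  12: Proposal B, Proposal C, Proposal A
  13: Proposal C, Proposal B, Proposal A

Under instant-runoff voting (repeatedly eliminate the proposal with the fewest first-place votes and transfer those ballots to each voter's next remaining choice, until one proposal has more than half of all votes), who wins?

Round 1: Proposal A 12, Proposal B 33, Proposal C 26. Proposal A eliminated.
Round 2: Proposal B 33, Proposal C 38. Proposal C has a majority (≥36).

Proposal C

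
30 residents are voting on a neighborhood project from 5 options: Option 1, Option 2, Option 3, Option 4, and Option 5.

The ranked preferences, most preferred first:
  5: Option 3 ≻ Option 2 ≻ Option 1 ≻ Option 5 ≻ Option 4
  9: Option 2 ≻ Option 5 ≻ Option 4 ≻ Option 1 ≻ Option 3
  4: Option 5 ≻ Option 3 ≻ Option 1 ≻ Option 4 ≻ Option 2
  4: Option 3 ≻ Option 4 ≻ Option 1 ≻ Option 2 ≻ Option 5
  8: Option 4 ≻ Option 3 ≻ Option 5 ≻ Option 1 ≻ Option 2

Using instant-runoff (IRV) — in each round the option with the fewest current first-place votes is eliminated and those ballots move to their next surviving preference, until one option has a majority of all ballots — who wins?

Option 3

Round 1: Option 1 0, Option 2 9, Option 3 9, Option 4 8, Option 5 4. Option 1 eliminated.
Round 2: Option 2 9, Option 3 9, Option 4 8, Option 5 4. Option 5 eliminated.
Round 3: Option 2 9, Option 3 13, Option 4 8. Option 4 eliminated.
Round 4: Option 2 9, Option 3 21. Option 3 has a majority (≥16).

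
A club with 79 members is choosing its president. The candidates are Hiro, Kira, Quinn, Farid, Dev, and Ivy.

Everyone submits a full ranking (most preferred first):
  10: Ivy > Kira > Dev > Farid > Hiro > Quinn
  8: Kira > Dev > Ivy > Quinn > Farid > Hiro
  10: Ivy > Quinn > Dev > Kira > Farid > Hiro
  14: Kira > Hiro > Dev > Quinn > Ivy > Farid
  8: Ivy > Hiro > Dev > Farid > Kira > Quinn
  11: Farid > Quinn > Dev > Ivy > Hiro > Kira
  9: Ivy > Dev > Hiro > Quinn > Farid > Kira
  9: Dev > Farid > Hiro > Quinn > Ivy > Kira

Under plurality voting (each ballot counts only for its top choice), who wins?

Ivy

First-place votes: Hiro 0, Kira 22, Quinn 0, Farid 11, Dev 9, Ivy 37.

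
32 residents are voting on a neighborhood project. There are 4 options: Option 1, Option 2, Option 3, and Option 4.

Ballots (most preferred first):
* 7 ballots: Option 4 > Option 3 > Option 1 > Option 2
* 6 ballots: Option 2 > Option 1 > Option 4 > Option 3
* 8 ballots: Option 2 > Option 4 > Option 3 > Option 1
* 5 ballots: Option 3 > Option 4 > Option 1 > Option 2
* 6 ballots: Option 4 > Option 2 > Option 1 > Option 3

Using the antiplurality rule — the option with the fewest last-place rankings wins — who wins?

Option 4

Last-place votes: Option 1 8, Option 2 12, Option 3 12, Option 4 0.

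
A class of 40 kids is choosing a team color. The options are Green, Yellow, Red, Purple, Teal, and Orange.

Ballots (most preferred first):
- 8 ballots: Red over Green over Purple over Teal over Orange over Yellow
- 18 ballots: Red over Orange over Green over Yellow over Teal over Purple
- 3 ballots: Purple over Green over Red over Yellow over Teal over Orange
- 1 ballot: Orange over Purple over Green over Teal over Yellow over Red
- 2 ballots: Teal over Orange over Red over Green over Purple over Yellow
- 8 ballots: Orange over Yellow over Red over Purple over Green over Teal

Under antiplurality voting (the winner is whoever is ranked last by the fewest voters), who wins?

Last-place votes: Green 0, Yellow 10, Red 1, Purple 18, Teal 8, Orange 3.

Green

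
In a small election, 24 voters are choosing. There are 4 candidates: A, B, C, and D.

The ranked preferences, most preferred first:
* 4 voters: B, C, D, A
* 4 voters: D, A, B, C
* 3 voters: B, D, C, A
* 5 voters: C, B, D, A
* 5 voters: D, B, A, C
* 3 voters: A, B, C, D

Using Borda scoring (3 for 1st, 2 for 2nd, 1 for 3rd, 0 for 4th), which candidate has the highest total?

B

A: 4×0 + 4×2 + 3×0 + 5×0 + 5×1 + 3×3 = 22
B: 4×3 + 4×1 + 3×3 + 5×2 + 5×2 + 3×2 = 51
C: 4×2 + 4×0 + 3×1 + 5×3 + 5×0 + 3×1 = 29
D: 4×1 + 4×3 + 3×2 + 5×1 + 5×3 + 3×0 = 42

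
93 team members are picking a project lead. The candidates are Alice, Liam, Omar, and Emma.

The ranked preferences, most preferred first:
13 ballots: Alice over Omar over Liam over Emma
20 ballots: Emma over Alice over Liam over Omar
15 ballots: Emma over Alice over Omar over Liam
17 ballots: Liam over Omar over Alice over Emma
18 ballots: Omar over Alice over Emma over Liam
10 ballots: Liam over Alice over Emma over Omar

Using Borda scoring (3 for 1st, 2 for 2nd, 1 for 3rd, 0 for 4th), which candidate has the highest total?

Alice

Alice: 13×3 + 20×2 + 15×2 + 17×1 + 18×2 + 10×2 = 182
Liam: 13×1 + 20×1 + 15×0 + 17×3 + 18×0 + 10×3 = 114
Omar: 13×2 + 20×0 + 15×1 + 17×2 + 18×3 + 10×0 = 129
Emma: 13×0 + 20×3 + 15×3 + 17×0 + 18×1 + 10×1 = 133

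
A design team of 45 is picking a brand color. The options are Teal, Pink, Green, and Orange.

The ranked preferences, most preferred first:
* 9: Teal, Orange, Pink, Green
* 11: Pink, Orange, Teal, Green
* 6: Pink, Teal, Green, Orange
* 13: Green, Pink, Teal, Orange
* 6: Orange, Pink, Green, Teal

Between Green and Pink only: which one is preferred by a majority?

Green is ranked above Pink on 13 ballots; Pink above Green on 32.

Pink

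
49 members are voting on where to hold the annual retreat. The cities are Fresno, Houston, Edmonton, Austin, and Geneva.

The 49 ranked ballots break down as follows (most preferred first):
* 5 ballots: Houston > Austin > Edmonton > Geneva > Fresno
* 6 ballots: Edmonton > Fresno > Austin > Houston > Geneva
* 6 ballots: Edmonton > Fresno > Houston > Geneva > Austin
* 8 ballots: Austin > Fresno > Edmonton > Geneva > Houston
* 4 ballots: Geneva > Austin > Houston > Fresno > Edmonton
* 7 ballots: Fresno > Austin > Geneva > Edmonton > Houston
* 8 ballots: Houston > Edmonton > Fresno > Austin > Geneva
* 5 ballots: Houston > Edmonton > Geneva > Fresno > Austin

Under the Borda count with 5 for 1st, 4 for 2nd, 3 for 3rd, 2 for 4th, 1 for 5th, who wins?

Edmonton

Fresno: 5×1 + 6×4 + 6×4 + 8×4 + 4×2 + 7×5 + 8×3 + 5×2 = 162
Houston: 5×5 + 6×2 + 6×3 + 8×1 + 4×3 + 7×1 + 8×5 + 5×5 = 147
Edmonton: 5×3 + 6×5 + 6×5 + 8×3 + 4×1 + 7×2 + 8×4 + 5×4 = 169
Austin: 5×4 + 6×3 + 6×1 + 8×5 + 4×4 + 7×4 + 8×2 + 5×1 = 149
Geneva: 5×2 + 6×1 + 6×2 + 8×2 + 4×5 + 7×3 + 8×1 + 5×3 = 108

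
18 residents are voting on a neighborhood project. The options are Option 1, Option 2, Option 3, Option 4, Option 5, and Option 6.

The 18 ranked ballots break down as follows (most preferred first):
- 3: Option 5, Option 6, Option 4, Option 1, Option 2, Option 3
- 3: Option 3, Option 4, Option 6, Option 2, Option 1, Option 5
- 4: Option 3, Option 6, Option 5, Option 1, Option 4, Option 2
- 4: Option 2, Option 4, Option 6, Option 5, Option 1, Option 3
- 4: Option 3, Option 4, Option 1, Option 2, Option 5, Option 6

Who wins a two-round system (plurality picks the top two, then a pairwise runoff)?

Option 3

Round 1 first-place votes: Option 1 0, Option 2 4, Option 3 11, Option 4 0, Option 5 3, Option 6 0. Option 3 and Option 2 advance.
Runoff: Option 3 is ranked above Option 2 on 11 ballots, Option 2 above Option 3 on 7.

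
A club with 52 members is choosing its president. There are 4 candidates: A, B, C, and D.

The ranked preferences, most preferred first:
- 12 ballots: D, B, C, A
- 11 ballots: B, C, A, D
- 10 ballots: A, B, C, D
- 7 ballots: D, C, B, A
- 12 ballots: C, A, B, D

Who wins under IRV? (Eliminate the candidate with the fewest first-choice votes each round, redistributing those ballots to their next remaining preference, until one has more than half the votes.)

Round 1: A 10, B 11, C 12, D 19. A eliminated.
Round 2: B 21, C 12, D 19. C eliminated.
Round 3: B 33, D 19. B has a majority (≥27).

B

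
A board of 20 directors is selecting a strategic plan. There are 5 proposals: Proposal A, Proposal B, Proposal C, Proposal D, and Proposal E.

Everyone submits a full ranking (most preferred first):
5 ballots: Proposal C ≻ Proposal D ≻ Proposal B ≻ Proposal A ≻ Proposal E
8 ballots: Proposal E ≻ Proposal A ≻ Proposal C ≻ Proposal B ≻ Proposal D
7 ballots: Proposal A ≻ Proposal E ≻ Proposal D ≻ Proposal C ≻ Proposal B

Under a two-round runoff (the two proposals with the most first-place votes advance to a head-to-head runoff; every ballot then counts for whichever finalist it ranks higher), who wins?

Round 1 first-place votes: Proposal A 7, Proposal B 0, Proposal C 5, Proposal D 0, Proposal E 8. Proposal E and Proposal A advance.
Runoff: Proposal E is ranked above Proposal A on 8 ballots, Proposal A above Proposal E on 12.

Proposal A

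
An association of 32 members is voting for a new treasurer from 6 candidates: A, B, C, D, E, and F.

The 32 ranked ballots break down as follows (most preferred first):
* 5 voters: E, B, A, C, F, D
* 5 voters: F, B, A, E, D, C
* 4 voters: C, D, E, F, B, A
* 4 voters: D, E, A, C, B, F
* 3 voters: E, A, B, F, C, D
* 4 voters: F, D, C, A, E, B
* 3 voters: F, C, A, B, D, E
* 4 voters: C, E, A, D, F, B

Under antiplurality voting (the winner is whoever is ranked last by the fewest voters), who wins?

Last-place votes: A 4, B 8, C 5, D 8, E 3, F 4.

E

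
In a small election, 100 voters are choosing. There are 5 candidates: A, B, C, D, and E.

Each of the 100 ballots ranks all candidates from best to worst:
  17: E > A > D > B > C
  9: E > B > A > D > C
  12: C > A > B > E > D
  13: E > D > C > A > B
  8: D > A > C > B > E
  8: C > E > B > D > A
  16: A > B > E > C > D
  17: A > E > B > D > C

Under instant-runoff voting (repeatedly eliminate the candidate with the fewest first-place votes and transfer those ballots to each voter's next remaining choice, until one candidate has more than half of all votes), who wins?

Round 1: A 33, B 0, C 20, D 8, E 39. B eliminated.
Round 2: A 33, C 20, D 8, E 39. D eliminated.
Round 3: A 41, C 20, E 39. C eliminated.
Round 4: A 53, E 47. A has a majority (≥51).

A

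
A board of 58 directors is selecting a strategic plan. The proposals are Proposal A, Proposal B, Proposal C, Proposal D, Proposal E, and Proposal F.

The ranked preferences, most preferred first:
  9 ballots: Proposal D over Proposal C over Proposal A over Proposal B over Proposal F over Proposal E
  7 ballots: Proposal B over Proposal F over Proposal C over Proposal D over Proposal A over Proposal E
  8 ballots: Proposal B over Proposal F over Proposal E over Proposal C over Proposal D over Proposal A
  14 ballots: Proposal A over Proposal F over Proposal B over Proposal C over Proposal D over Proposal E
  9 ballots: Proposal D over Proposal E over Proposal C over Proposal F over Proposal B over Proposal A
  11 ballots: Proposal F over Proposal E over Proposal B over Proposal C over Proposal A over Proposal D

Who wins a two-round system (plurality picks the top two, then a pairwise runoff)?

Round 1 first-place votes: Proposal A 14, Proposal B 15, Proposal C 0, Proposal D 18, Proposal E 0, Proposal F 11. Proposal D and Proposal B advance.
Runoff: Proposal D is ranked above Proposal B on 18 ballots, Proposal B above Proposal D on 40.

Proposal B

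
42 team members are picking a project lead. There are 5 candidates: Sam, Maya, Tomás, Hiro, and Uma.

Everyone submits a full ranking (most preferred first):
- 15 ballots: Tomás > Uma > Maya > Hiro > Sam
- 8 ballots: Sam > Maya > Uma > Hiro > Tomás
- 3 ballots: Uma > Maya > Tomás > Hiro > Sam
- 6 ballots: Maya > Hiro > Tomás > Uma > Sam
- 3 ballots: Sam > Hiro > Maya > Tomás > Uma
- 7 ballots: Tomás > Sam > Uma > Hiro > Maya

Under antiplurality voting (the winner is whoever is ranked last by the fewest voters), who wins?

Last-place votes: Sam 24, Maya 7, Tomás 8, Hiro 0, Uma 3.

Hiro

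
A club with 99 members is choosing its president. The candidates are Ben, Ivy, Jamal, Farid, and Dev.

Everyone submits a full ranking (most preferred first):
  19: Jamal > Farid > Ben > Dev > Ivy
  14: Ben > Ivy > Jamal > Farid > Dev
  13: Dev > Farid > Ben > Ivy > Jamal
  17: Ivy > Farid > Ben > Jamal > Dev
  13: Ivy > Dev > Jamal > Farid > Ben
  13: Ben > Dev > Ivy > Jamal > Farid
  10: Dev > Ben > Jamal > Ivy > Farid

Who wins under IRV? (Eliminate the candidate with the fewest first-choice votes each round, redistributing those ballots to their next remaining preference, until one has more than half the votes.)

Round 1: Ben 27, Ivy 30, Jamal 19, Farid 0, Dev 23. Farid eliminated.
Round 2: Ben 27, Ivy 30, Jamal 19, Dev 23. Jamal eliminated.
Round 3: Ben 46, Ivy 30, Dev 23. Dev eliminated.
Round 4: Ben 69, Ivy 30. Ben has a majority (≥50).

Ben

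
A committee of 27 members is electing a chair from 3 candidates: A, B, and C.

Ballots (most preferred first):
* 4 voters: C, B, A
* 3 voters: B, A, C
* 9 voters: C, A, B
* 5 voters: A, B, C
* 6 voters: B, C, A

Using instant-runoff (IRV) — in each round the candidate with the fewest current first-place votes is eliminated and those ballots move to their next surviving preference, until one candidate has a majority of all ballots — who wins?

Round 1: A 5, B 9, C 13. A eliminated.
Round 2: B 14, C 13. B has a majority (≥14).

B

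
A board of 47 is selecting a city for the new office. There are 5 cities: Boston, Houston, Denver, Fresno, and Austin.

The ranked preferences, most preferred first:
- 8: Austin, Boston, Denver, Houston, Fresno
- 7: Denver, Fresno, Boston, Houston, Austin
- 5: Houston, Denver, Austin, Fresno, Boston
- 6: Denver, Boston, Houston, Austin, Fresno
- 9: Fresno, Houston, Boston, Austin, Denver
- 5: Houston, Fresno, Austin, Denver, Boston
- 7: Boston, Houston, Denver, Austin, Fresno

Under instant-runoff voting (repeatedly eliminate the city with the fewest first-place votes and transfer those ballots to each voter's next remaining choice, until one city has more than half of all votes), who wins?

Houston

Round 1: Boston 7, Houston 10, Denver 13, Fresno 9, Austin 8. Boston eliminated.
Round 2: Houston 17, Denver 13, Fresno 9, Austin 8. Austin eliminated.
Round 3: Houston 17, Denver 21, Fresno 9. Fresno eliminated.
Round 4: Houston 26, Denver 21. Houston has a majority (≥24).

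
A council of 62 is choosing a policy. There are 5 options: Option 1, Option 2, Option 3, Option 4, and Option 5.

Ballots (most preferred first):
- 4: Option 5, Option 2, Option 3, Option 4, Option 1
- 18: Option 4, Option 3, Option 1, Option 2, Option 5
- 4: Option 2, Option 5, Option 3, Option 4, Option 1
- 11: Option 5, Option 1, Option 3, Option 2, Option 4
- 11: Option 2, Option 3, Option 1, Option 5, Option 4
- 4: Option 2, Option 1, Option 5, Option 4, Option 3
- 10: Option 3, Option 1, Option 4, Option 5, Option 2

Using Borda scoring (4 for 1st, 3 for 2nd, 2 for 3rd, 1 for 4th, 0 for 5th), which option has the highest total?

Option 3

Option 1: 4×0 + 18×2 + 4×0 + 11×3 + 11×2 + 4×3 + 10×3 = 133
Option 2: 4×3 + 18×1 + 4×4 + 11×1 + 11×4 + 4×4 + 10×0 = 117
Option 3: 4×2 + 18×3 + 4×2 + 11×2 + 11×3 + 4×0 + 10×4 = 165
Option 4: 4×1 + 18×4 + 4×1 + 11×0 + 11×0 + 4×1 + 10×2 = 104
Option 5: 4×4 + 18×0 + 4×3 + 11×4 + 11×1 + 4×2 + 10×1 = 101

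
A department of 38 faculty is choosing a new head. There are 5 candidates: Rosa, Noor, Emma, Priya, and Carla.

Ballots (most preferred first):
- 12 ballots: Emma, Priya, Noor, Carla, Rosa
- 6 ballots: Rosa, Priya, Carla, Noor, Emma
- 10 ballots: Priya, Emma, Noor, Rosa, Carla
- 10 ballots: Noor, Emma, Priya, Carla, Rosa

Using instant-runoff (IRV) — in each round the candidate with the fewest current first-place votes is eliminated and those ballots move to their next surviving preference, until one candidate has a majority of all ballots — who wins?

Round 1: Rosa 6, Noor 10, Emma 12, Priya 10, Carla 0. Carla eliminated.
Round 2: Rosa 6, Noor 10, Emma 12, Priya 10. Rosa eliminated.
Round 3: Noor 10, Emma 12, Priya 16. Noor eliminated.
Round 4: Emma 22, Priya 16. Emma has a majority (≥20).

Emma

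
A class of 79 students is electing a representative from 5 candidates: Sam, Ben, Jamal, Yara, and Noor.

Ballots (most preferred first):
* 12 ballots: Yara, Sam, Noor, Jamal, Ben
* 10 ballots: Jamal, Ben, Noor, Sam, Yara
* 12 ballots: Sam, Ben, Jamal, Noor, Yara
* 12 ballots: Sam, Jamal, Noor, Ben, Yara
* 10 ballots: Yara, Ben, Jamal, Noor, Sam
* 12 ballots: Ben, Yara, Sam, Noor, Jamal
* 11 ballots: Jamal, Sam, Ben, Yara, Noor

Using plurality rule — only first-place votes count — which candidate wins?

Sam

First-place votes: Sam 24, Ben 12, Jamal 21, Yara 22, Noor 0.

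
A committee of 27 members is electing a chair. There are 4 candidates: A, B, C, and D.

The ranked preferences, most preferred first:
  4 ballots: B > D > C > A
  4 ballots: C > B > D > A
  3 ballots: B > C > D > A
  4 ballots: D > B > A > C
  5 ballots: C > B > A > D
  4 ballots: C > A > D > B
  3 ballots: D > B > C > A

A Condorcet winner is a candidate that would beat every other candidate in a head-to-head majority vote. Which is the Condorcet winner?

B

B vs A: 23–4
B vs C: 14–13
B vs D: 16–11
B beats every other candidate.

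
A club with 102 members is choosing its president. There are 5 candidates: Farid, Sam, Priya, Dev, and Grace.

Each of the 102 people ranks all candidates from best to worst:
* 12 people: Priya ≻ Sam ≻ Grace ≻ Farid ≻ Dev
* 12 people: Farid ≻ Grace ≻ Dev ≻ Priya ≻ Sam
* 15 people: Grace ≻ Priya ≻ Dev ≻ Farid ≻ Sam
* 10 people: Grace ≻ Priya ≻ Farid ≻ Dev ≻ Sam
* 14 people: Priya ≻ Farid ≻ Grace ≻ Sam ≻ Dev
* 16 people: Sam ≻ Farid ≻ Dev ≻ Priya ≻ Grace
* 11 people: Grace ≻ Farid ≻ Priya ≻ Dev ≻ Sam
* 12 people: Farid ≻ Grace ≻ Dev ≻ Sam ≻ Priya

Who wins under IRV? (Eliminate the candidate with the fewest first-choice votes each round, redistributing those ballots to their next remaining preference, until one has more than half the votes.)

Farid

Round 1: Farid 24, Sam 16, Priya 26, Dev 0, Grace 36. Dev eliminated.
Round 2: Farid 24, Sam 16, Priya 26, Grace 36. Sam eliminated.
Round 3: Farid 40, Priya 26, Grace 36. Priya eliminated.
Round 4: Farid 54, Grace 48. Farid has a majority (≥52).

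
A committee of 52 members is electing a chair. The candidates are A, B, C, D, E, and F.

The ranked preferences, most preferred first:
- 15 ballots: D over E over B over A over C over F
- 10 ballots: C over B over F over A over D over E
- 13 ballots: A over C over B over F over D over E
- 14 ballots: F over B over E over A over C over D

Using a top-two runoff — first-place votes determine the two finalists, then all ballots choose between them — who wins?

Round 1 first-place votes: A 13, B 0, C 10, D 15, E 0, F 14. D and F advance.
Runoff: D is ranked above F on 15 ballots, F above D on 37.

F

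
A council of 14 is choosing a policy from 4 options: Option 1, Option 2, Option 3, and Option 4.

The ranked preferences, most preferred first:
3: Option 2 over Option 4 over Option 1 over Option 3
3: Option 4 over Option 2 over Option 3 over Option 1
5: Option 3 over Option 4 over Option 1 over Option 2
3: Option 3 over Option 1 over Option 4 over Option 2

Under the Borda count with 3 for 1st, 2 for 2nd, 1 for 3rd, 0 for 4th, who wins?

Option 1: 3×1 + 3×0 + 5×1 + 3×2 = 14
Option 2: 3×3 + 3×2 + 5×0 + 3×0 = 15
Option 3: 3×0 + 3×1 + 5×3 + 3×3 = 27
Option 4: 3×2 + 3×3 + 5×2 + 3×1 = 28

Option 4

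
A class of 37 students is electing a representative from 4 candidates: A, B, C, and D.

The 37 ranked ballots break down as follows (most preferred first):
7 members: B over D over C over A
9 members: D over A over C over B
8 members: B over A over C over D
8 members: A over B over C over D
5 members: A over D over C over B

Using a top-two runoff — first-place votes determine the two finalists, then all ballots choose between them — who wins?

Round 1 first-place votes: A 13, B 15, C 0, D 9. B and A advance.
Runoff: B is ranked above A on 15 ballots, A above B on 22.

A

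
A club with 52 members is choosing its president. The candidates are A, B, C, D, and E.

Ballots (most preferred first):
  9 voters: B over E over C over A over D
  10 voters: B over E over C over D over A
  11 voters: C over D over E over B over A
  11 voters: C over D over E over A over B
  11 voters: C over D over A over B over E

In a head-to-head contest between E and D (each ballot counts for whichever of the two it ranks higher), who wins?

D

E is ranked above D on 19 ballots; D above E on 33.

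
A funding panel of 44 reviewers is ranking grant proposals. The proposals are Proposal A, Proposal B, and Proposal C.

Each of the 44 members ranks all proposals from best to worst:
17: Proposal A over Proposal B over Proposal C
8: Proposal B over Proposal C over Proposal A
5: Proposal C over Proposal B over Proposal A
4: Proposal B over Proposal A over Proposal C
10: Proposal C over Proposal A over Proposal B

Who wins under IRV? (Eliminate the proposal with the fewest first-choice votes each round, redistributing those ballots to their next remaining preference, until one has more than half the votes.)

Proposal C

Round 1: Proposal A 17, Proposal B 12, Proposal C 15. Proposal B eliminated.
Round 2: Proposal A 21, Proposal C 23. Proposal C has a majority (≥23).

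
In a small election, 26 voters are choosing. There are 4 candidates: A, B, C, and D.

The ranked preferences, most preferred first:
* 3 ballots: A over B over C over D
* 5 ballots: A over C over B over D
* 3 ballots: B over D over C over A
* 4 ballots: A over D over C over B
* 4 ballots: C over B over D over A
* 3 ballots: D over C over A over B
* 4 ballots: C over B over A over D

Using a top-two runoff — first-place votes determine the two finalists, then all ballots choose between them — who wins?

C

Round 1 first-place votes: A 12, B 3, C 8, D 3. A and C advance.
Runoff: A is ranked above C on 12 ballots, C above A on 14.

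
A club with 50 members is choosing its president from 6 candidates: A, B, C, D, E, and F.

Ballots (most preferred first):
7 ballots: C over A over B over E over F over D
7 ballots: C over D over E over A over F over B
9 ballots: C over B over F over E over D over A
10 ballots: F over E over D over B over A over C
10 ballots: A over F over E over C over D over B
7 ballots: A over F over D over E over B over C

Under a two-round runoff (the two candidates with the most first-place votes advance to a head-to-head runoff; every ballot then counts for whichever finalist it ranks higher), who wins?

Round 1 first-place votes: A 17, B 0, C 23, D 0, E 0, F 10. C and A advance.
Runoff: C is ranked above A on 23 ballots, A above C on 27.

A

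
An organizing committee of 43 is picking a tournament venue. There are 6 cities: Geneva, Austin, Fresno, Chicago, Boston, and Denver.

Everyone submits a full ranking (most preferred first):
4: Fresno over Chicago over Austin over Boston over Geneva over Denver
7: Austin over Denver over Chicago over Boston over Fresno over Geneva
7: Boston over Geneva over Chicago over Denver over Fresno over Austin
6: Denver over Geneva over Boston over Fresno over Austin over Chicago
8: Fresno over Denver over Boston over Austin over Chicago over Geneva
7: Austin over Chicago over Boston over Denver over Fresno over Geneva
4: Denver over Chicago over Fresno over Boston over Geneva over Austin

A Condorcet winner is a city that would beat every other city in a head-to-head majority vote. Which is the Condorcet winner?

Denver vs Geneva: 32–11
Denver vs Austin: 25–18
Denver vs Fresno: 31–12
Denver vs Chicago: 25–18
Denver vs Boston: 25–18
Denver beats every other city.

Denver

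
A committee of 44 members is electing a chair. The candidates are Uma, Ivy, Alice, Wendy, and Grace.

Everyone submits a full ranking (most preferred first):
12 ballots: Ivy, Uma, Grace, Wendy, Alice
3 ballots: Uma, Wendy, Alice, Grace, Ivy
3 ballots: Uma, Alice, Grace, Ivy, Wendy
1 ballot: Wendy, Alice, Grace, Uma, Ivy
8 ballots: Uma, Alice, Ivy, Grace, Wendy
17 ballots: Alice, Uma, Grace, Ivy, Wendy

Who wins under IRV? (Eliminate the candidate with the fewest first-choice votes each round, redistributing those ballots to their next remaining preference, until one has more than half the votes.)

Round 1: Uma 14, Ivy 12, Alice 17, Wendy 1, Grace 0. Grace eliminated.
Round 2: Uma 14, Ivy 12, Alice 17, Wendy 1. Wendy eliminated.
Round 3: Uma 14, Ivy 12, Alice 18. Ivy eliminated.
Round 4: Uma 26, Alice 18. Uma has a majority (≥23).

Uma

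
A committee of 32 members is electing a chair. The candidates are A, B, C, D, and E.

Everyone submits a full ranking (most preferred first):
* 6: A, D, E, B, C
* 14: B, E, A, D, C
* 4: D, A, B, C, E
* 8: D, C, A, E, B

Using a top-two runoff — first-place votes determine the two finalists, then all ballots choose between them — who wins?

D

Round 1 first-place votes: A 6, B 14, C 0, D 12, E 0. B and D advance.
Runoff: B is ranked above D on 14 ballots, D above B on 18.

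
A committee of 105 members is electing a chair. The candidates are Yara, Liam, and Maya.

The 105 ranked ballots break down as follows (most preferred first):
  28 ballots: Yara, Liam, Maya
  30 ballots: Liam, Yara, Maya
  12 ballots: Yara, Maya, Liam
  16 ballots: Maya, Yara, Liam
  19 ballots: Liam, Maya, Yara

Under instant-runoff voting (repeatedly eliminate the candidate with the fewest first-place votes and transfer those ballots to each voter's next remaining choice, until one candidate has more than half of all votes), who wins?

Yara

Round 1: Yara 40, Liam 49, Maya 16. Maya eliminated.
Round 2: Yara 56, Liam 49. Yara has a majority (≥53).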